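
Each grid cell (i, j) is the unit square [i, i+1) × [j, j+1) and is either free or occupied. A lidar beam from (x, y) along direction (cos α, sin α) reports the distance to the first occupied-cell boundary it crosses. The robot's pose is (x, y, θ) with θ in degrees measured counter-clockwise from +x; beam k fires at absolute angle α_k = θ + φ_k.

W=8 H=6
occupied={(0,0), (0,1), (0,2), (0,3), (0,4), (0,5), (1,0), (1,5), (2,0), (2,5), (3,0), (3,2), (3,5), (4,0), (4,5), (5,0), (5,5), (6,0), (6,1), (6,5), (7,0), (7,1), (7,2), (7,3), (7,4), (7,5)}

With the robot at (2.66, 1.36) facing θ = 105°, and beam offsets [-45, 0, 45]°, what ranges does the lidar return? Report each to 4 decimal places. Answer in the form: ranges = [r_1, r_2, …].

beam 1: φ=-45°, α=60°
  cosα=0.5000 sinα=0.8660 | (2,1) | tMaxX 0.6800 tMaxY 0.7390 | tΔX 2.0000 tΔY 1.1547
    t=0.6800 [x] (3,1)
    t=0.7390 [y] (3,2) — stop
  → r_1 = 0.7390
beam 2: φ=0°, α=105°
  cosα=-0.2588 sinα=0.9659 | (2,1) | tMaxX 2.5500 tMaxY 0.6626 | tΔX 3.8637 tΔY 1.0353
    t=0.6626 [y] (2,2)
    t=1.6979 [y] (2,3)
    t=2.5500 [x] (1,3)
    t=2.7331 [y] (1,4)
    t=3.7684 [y] (1,5) — stop
  → r_2 = 3.7684
beam 3: φ=45°, α=150°
  cosα=-0.8660 sinα=0.5000 | (2,1) | tMaxX 0.7621 tMaxY 1.2800 | tΔX 1.1547 tΔY 2.0000
    t=0.7621 [x] (1,1)
    t=1.2800 [y] (1,2)
    t=1.9168 [x] (0,2) — stop
  → r_3 = 1.9168

ranges = [0.7390, 3.7684, 1.9168]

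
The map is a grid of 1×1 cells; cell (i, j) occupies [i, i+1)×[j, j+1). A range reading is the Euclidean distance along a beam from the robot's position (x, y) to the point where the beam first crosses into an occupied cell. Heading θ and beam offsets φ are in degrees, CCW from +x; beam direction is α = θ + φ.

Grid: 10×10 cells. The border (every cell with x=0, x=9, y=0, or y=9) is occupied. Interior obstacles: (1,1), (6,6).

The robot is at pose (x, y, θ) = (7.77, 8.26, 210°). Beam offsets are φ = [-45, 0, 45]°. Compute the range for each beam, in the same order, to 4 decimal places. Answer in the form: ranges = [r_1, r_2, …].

ranges = [2.8591, 7.8173, 7.5161]

beam 1: φ=-45°, α=165°
  dir = (cos 165°, sin 165°) = (-0.9659, 0.2588); from cell (7,8)
  next x-line at t=0.7972, next y-line at t=2.8591; Δt_x=1.0353, Δt_y=3.8637
    x: enter (6,8) at t=0.7972
    x: enter (5,8) at t=1.8324
    y: enter (5,9) at t=2.8591 ← occupied
  → r_1 = 2.8591
beam 2: φ=0°, α=210°
  dir = (cos 210°, sin 210°) = (-0.8660, -0.5000); from cell (7,8)
  next x-line at t=0.8891, next y-line at t=0.5200; Δt_x=1.1547, Δt_y=2.0000
    y: enter (7,7) at t=0.5200
    x: enter (6,7) at t=0.8891
    x: enter (5,7) at t=2.0438
    y: enter (5,6) at t=2.5200
    x: enter (4,6) at t=3.1985
    x: enter (3,6) at t=4.3532
    y: enter (3,5) at t=4.5200
    x: enter (2,5) at t=5.5079
    y: enter (2,4) at t=6.5200
    x: enter (1,4) at t=6.6626
    x: enter (0,4) at t=7.8173 ← occupied
  → r_2 = 7.8173
beam 3: φ=45°, α=255°
  dir = (cos 255°, sin 255°) = (-0.2588, -0.9659); from cell (7,8)
  next x-line at t=2.9751, next y-line at t=0.2692; Δt_x=3.8637, Δt_y=1.0353
    y: enter (7,7) at t=0.2692
    y: enter (7,6) at t=1.3044
    y: enter (7,5) at t=2.3397
    x: enter (6,5) at t=2.9751
    y: enter (6,4) at t=3.3750
    y: enter (6,3) at t=4.4103
    y: enter (6,2) at t=5.4456
    y: enter (6,1) at t=6.4808
    x: enter (5,1) at t=6.8388
    y: enter (5,0) at t=7.5161 ← occupied
  → r_3 = 7.5161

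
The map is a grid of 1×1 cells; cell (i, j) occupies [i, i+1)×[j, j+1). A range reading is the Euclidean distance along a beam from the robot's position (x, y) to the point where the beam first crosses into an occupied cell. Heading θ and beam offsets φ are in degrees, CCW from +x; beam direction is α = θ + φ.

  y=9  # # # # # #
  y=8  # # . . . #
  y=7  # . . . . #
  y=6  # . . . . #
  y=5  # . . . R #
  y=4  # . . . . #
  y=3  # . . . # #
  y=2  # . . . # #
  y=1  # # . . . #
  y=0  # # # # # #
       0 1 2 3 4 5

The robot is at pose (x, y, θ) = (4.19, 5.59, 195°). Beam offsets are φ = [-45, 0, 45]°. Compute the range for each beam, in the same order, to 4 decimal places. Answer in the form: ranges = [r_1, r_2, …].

beam 1: φ=-45°, α=150°
  direction (-0.8660, 0.5000); cell (4,5); t to first gridline: x 0.2194, y 0.8200 (then +1.1547 / +2.0000)
    (3,5) via x @ 0.2194
    (3,6) via y @ 0.8200
    (2,6) via x @ 1.3741
    (1,6) via x @ 2.5288
    (1,7) via y @ 2.8200
    (0,7) via x @ 3.6835  # hit
  → r_1 = 3.6835
beam 2: φ=0°, α=195°
  direction (-0.9659, -0.2588); cell (4,5); t to first gridline: x 0.1967, y 2.2796 (then +1.0353 / +3.8637)
    (3,5) via x @ 0.1967
    (2,5) via x @ 1.2320
    (1,5) via x @ 2.2673
    (1,4) via y @ 2.2796
    (0,4) via x @ 3.3025  # hit
  → r_2 = 3.3025
beam 3: φ=45°, α=240°
  direction (-0.5000, -0.8660); cell (4,5); t to first gridline: x 0.3800, y 0.6813 (then +2.0000 / +1.1547)
    (3,5) via x @ 0.3800
    (3,4) via y @ 0.6813
    (3,3) via y @ 1.8360
    (2,3) via x @ 2.3800
    (2,2) via y @ 2.9907
    (2,1) via y @ 4.1454
    (1,1) via x @ 4.3800  # hit
  → r_3 = 4.3800

ranges = [3.6835, 3.3025, 4.3800]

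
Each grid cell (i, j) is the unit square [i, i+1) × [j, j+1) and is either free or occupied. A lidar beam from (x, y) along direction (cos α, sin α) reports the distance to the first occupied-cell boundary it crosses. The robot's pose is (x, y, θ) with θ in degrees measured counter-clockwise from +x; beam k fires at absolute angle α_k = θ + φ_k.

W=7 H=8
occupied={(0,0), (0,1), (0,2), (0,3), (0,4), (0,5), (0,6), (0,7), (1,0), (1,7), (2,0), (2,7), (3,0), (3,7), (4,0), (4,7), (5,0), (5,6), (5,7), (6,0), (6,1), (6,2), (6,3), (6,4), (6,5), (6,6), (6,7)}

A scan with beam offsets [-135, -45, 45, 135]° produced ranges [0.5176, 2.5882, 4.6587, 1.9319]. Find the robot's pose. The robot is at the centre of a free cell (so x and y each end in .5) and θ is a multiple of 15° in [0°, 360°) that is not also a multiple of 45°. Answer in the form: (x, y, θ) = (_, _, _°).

(x, y, θ) = (1.5, 3.5, 330°)

The pose lattice has 29·16 = 464 candidates. Test each by forward raycasting.
  (2.5, 4.5, 105°): beam 1 = 4.0415 ≠ 0.5176 ✗
  (3.5, 5.5, 120°): beam 1 = 2.5882 ≠ 0.5176 ✗
  (4.5, 6.5, 75°): beam 1 = 3.0000 ≠ 0.5176 ✗
  …
  (1.5, 3.5, 330°): r_1=0.5176, r_2=2.5882, r_3=4.6587, r_4=1.9319 — all match ✓
Only this pose fits every beam.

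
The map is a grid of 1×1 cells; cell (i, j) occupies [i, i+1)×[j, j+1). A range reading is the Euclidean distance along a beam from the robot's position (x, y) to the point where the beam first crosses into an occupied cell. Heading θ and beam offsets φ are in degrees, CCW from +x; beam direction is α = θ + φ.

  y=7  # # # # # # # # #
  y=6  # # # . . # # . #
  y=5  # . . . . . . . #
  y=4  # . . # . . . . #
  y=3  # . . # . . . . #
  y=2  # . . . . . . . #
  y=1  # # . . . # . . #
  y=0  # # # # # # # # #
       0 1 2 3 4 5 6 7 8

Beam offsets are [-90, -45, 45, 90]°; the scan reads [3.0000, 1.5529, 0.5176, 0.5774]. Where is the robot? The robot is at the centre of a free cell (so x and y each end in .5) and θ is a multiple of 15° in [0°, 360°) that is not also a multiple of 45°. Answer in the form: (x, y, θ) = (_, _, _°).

The pose lattice has 34·16 = 544 candidates. Test each by forward raycasting.
  (4.5, 3.5, 15°): beam 1 = 1.9319 ≠ 3.0000 ✗
  (1.5, 4.5, 75°): beam 1 = 1.5529 ≠ 3.0000 ✗
  (1.5, 4.5, 105°): beam 1 = 1.5529 ≠ 3.0000 ✗
  (7.5, 6.5, 210°): beam 1 = 0.5774 ≠ 3.0000 ✗
  …
  (6.5, 5.5, 30°): r_1=3.0000, r_2=1.5529, r_3=0.5176, r_4=0.5774 — all match ✓
No second candidate reproduces the full scan.

(x, y, θ) = (6.5, 5.5, 30°)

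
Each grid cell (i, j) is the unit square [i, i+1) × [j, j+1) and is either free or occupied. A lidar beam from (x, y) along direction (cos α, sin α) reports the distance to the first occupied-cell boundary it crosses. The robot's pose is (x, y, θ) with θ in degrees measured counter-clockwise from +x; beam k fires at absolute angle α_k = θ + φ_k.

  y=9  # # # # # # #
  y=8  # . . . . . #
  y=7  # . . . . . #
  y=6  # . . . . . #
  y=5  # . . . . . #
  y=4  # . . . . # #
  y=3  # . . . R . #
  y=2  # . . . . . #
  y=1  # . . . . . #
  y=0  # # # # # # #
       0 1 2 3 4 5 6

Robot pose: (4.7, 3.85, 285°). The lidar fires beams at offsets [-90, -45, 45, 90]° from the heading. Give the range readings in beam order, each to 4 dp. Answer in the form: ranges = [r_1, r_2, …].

beam 1: φ=-90°, α=195°
  cosα=-0.9659 sinα=-0.2588 | (4,3) | tMaxX 0.7247 tMaxY 3.2841 | tΔX 1.0353 tΔY 3.8637
    t=0.7247 [x] (3,3)
    t=1.7600 [x] (2,3)
    t=2.7952 [x] (1,3)
    t=3.2841 [y] (1,2)
    t=3.8305 [x] (0,2) — stop
  → r_1 = 3.8305
beam 2: φ=-45°, α=240°
  cosα=-0.5000 sinα=-0.8660 | (4,3) | tMaxX 1.4000 tMaxY 0.9815 | tΔX 2.0000 tΔY 1.1547
    t=0.9815 [y] (4,2)
    t=1.4000 [x] (3,2)
    t=2.1362 [y] (3,1)
    t=3.2909 [y] (3,0) — stop
  → r_2 = 3.2909
beam 3: φ=45°, α=330°
  cosα=0.8660 sinα=-0.5000 | (4,3) | tMaxX 0.3464 tMaxY 1.7000 | tΔX 1.1547 tΔY 2.0000
    t=0.3464 [x] (5,3)
    t=1.5011 [x] (6,3) — stop
  → r_3 = 1.5011
beam 4: φ=90°, α=15°
  cosα=0.9659 sinα=0.2588 | (4,3) | tMaxX 0.3106 tMaxY 0.5796 | tΔX 1.0353 tΔY 3.8637
    t=0.3106 [x] (5,3)
    t=0.5796 [y] (5,4) — stop
  → r_4 = 0.5796

ranges = [3.8305, 3.2909, 1.5011, 0.5796]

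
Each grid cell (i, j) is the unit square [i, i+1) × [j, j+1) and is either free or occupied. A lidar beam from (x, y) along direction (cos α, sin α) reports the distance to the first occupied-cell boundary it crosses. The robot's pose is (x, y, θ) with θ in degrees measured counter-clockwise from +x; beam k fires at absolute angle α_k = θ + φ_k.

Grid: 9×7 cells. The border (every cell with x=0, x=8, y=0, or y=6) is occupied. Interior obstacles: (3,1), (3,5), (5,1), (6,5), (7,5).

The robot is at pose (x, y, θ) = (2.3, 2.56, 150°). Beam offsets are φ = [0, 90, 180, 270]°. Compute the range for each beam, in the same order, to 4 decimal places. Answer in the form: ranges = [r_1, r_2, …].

beam 1: φ=0°, α=150°
  cosα=-0.8660 sinα=0.5000 | (2,2) | tMaxX 0.3464 tMaxY 0.8800 | tΔX 1.1547 tΔY 2.0000
    t=0.3464 [x] (1,2)
    t=0.8800 [y] (1,3)
    t=1.5011 [x] (0,3) — stop
  → r_1 = 1.5011
beam 2: φ=90°, α=240°
  cosα=-0.5000 sinα=-0.8660 | (2,2) | tMaxX 0.6000 tMaxY 0.6466 | tΔX 2.0000 tΔY 1.1547
    t=0.6000 [x] (1,2)
    t=0.6466 [y] (1,1)
    t=1.8013 [y] (1,0) — stop
  → r_2 = 1.8013
beam 3: φ=180°, α=330°
  cosα=0.8660 sinα=-0.5000 | (2,2) | tMaxX 0.8083 tMaxY 1.1200 | tΔX 1.1547 tΔY 2.0000
    t=0.8083 [x] (3,2)
    t=1.1200 [y] (3,1) — stop
  → r_3 = 1.1200
beam 4: φ=270°, α=60°
  cosα=0.5000 sinα=0.8660 | (2,2) | tMaxX 1.4000 tMaxY 0.5081 | tΔX 2.0000 tΔY 1.1547
    t=0.5081 [y] (2,3)
    t=1.4000 [x] (3,3)
    t=1.6628 [y] (3,4)
    t=2.8175 [y] (3,5) — stop
  → r_4 = 2.8175

ranges = [1.5011, 1.8013, 1.1200, 2.8175]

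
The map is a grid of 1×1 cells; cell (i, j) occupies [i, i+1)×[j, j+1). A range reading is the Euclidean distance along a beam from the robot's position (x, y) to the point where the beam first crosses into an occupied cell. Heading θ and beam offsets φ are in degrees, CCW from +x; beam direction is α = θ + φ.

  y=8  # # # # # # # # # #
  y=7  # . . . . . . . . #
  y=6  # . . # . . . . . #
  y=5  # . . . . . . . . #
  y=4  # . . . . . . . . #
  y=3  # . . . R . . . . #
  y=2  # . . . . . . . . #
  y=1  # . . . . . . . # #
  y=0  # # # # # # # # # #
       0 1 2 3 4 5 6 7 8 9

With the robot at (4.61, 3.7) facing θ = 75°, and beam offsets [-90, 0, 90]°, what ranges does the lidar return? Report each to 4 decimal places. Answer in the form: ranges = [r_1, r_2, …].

beam 1: φ=-90°, α=345°
  cosα=0.9659 sinα=-0.2588 | (4,3) | tMaxX 0.4038 tMaxY 2.7046 | tΔX 1.0353 tΔY 3.8637
    t=0.4038 [x] (5,3)
    t=1.4390 [x] (6,3)
    t=2.4743 [x] (7,3)
    t=2.7046 [y] (7,2)
    t=3.5096 [x] (8,2)
    t=4.5449 [x] (9,2) — stop
  → r_1 = 4.5449
beam 2: φ=0°, α=75°
  cosα=0.2588 sinα=0.9659 | (4,3) | tMaxX 1.5068 tMaxY 0.3106 | tΔX 3.8637 tΔY 1.0353
    t=0.3106 [y] (4,4)
    t=1.3459 [y] (4,5)
    t=1.5068 [x] (5,5)
    t=2.3811 [y] (5,6)
    t=3.4164 [y] (5,7)
    t=4.4517 [y] (5,8) — stop
  → r_2 = 4.4517
beam 3: φ=90°, α=165°
  cosα=-0.9659 sinα=0.2588 | (4,3) | tMaxX 0.6315 tMaxY 1.1591 | tΔX 1.0353 tΔY 3.8637
    t=0.6315 [x] (3,3)
    t=1.1591 [y] (3,4)
    t=1.6668 [x] (2,4)
    t=2.7021 [x] (1,4)
    t=3.7373 [x] (0,4) — stop
  → r_3 = 3.7373

ranges = [4.5449, 4.4517, 3.7373]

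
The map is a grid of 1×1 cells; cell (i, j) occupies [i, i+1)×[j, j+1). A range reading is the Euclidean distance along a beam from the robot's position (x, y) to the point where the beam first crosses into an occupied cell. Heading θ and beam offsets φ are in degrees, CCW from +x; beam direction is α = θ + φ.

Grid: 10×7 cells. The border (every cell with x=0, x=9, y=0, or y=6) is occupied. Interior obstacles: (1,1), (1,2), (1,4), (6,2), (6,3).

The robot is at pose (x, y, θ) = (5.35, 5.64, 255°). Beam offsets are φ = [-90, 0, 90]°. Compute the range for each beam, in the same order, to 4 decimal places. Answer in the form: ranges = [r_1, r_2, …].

ranges = [1.3909, 4.8037, 3.7788]

beam 1: φ=-90°, α=165°
  dir = (cos 165°, sin 165°) = (-0.9659, 0.2588); from cell (5,5)
  next x-line at t=0.3623, next y-line at t=1.3909; Δt_x=1.0353, Δt_y=3.8637
    x: enter (4,5) at t=0.3623
    y: enter (4,6) at t=1.3909 ← occupied
  → r_1 = 1.3909
beam 2: φ=0°, α=255°
  dir = (cos 255°, sin 255°) = (-0.2588, -0.9659); from cell (5,5)
  next x-line at t=1.3523, next y-line at t=0.6626; Δt_x=3.8637, Δt_y=1.0353
    y: enter (5,4) at t=0.6626
    x: enter (4,4) at t=1.3523
    y: enter (4,3) at t=1.6979
    y: enter (4,2) at t=2.7331
    y: enter (4,1) at t=3.7684
    y: enter (4,0) at t=4.8037 ← occupied
  → r_2 = 4.8037
beam 3: φ=90°, α=345°
  dir = (cos 345°, sin 345°) = (0.9659, -0.2588); from cell (5,5)
  next x-line at t=0.6729, next y-line at t=2.4728; Δt_x=1.0353, Δt_y=3.8637
    x: enter (6,5) at t=0.6729
    x: enter (7,5) at t=1.7082
    y: enter (7,4) at t=2.4728
    x: enter (8,4) at t=2.7435
    x: enter (9,4) at t=3.7788 ← occupied
  → r_3 = 3.7788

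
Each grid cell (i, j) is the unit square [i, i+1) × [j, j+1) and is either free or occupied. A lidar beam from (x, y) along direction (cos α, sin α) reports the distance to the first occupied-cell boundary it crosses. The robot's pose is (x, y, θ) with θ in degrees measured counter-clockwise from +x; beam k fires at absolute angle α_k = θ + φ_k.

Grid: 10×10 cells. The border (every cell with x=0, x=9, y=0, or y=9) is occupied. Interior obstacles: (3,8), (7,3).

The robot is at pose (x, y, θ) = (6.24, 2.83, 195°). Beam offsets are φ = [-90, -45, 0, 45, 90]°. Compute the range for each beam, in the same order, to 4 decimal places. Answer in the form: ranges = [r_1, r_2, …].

ranges = [6.3877, 6.0506, 5.4248, 2.1131, 1.8946]

beam 1: φ=-90°, α=105°
  direction (-0.2588, 0.9659); cell (6,2); t to first gridline: x 0.9273, y 0.1760 (then +3.8637 / +1.0353)
    (6,3) via y @ 0.1760
    (5,3) via x @ 0.9273
    (5,4) via y @ 1.2113
    (5,5) via y @ 2.2465
    (5,6) via y @ 3.2818
    (5,7) via y @ 4.3171
    (4,7) via x @ 4.7910
    (4,8) via y @ 5.3524
    (4,9) via y @ 6.3877  # hit
  → r_1 = 6.3877
beam 2: φ=-45°, α=150°
  direction (-0.8660, 0.5000); cell (6,2); t to first gridline: x 0.2771, y 0.3400 (then +1.1547 / +2.0000)
    (5,2) via x @ 0.2771
    (5,3) via y @ 0.3400
    (4,3) via x @ 1.4318
    (4,4) via y @ 2.3400
    (3,4) via x @ 2.5865
    (2,4) via x @ 3.7412
    (2,5) via y @ 4.3400
    (1,5) via x @ 4.8959
    (0,5) via x @ 6.0506  # hit
  → r_2 = 6.0506
beam 3: φ=0°, α=195°
  direction (-0.9659, -0.2588); cell (6,2); t to first gridline: x 0.2485, y 3.2069 (then +1.0353 / +3.8637)
    (5,2) via x @ 0.2485
    (4,2) via x @ 1.2837
    (3,2) via x @ 2.3190
    (3,1) via y @ 3.2069
    (2,1) via x @ 3.3543
    (1,1) via x @ 4.3896
    (0,1) via x @ 5.4248  # hit
  → r_3 = 5.4248
beam 4: φ=45°, α=240°
  direction (-0.5000, -0.8660); cell (6,2); t to first gridline: x 0.4800, y 0.9584 (then +2.0000 / +1.1547)
    (5,2) via x @ 0.4800
    (5,1) via y @ 0.9584
    (5,0) via y @ 2.1131  # hit
  → r_4 = 2.1131
beam 5: φ=90°, α=285°
  direction (0.2588, -0.9659); cell (6,2); t to first gridline: x 2.9364, y 0.8593 (then +3.8637 / +1.0353)
    (6,1) via y @ 0.8593
    (6,0) via y @ 1.8946  # hit
  → r_5 = 1.8946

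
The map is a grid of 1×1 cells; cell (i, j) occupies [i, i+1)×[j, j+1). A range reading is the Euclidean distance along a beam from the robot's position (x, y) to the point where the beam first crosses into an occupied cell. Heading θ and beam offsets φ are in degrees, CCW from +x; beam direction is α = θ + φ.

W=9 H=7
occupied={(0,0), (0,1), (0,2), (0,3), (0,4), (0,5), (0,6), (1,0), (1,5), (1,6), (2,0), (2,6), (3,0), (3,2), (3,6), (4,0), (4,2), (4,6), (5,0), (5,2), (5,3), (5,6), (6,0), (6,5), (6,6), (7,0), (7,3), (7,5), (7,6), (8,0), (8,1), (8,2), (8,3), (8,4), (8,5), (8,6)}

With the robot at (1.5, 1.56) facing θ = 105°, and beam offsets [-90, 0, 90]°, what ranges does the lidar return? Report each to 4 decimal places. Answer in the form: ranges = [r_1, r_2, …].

beam 1: φ=-90°, α=15°
  direction (0.9659, 0.2588); cell (1,1); t to first gridline: x 0.5176, y 1.7000 (then +1.0353 / +3.8637)
    (2,1) via x @ 0.5176
    (3,1) via x @ 1.5529
    (3,2) via y @ 1.7000  # hit
  → r_1 = 1.7000
beam 2: φ=0°, α=105°
  direction (-0.2588, 0.9659); cell (1,1); t to first gridline: x 1.9319, y 0.4555 (then +3.8637 / +1.0353)
    (1,2) via y @ 0.4555
    (1,3) via y @ 1.4908
    (0,3) via x @ 1.9319  # hit
  → r_2 = 1.9319
beam 3: φ=90°, α=195°
  direction (-0.9659, -0.2588); cell (1,1); t to first gridline: x 0.5176, y 2.1637 (then +1.0353 / +3.8637)
    (0,1) via x @ 0.5176  # hit
  → r_3 = 0.5176

ranges = [1.7000, 1.9319, 0.5176]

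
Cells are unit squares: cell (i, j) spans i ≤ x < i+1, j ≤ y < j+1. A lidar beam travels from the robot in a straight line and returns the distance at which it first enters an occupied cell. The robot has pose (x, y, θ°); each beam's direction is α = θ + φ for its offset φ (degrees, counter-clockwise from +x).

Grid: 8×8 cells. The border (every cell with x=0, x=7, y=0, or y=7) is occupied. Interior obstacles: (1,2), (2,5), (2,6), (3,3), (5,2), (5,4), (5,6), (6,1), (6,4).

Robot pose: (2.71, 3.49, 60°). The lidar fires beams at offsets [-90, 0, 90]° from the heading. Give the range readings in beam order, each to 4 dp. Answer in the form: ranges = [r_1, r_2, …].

ranges = [0.3349, 0.5800, 1.9745]

beam 1: φ=-90°, α=330°
  direction (0.8660, -0.5000); cell (2,3); t to first gridline: x 0.3349, y 0.9800 (then +1.1547 / +2.0000)
    (3,3) via x @ 0.3349  # hit
  → r_1 = 0.3349
beam 2: φ=0°, α=60°
  direction (0.5000, 0.8660); cell (2,3); t to first gridline: x 0.5800, y 0.5889 (then +2.0000 / +1.1547)
    (3,3) via x @ 0.5800  # hit
  → r_2 = 0.5800
beam 3: φ=90°, α=150°
  direction (-0.8660, 0.5000); cell (2,3); t to first gridline: x 0.8198, y 1.0200 (then +1.1547 / +2.0000)
    (1,3) via x @ 0.8198
    (1,4) via y @ 1.0200
    (0,4) via x @ 1.9745  # hit
  → r_3 = 1.9745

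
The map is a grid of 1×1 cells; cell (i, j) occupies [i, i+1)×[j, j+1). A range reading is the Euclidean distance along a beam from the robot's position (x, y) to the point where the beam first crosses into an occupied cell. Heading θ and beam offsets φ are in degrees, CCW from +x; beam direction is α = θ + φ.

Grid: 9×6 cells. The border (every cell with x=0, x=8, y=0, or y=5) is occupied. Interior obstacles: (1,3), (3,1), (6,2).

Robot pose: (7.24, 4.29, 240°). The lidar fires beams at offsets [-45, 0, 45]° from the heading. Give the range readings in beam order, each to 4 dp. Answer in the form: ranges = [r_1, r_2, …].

ranges = [6.4601, 1.4896, 2.9364]

beam 1: φ=-45°, α=195°
  direction (-0.9659, -0.2588); cell (7,4); t to first gridline: x 0.2485, y 1.1205 (then +1.0353 / +3.8637)
    (6,4) via x @ 0.2485
    (6,3) via y @ 1.1205
    (5,3) via x @ 1.2837
    (4,3) via x @ 2.3190
    (3,3) via x @ 3.3543
    (2,3) via x @ 4.3896
    (2,2) via y @ 4.9842
    (1,2) via x @ 5.4248
    (0,2) via x @ 6.4601  # hit
  → r_1 = 6.4601
beam 2: φ=0°, α=240°
  direction (-0.5000, -0.8660); cell (7,4); t to first gridline: x 0.4800, y 0.3349 (then +2.0000 / +1.1547)
    (7,3) via y @ 0.3349
    (6,3) via x @ 0.4800
    (6,2) via y @ 1.4896  # hit
  → r_2 = 1.4896
beam 3: φ=45°, α=285°
  direction (0.2588, -0.9659); cell (7,4); t to first gridline: x 2.9364, y 0.3002 (then +3.8637 / +1.0353)
    (7,3) via y @ 0.3002
    (7,2) via y @ 1.3355
    (7,1) via y @ 2.3708
    (8,1) via x @ 2.9364  # hit
  → r_3 = 2.9364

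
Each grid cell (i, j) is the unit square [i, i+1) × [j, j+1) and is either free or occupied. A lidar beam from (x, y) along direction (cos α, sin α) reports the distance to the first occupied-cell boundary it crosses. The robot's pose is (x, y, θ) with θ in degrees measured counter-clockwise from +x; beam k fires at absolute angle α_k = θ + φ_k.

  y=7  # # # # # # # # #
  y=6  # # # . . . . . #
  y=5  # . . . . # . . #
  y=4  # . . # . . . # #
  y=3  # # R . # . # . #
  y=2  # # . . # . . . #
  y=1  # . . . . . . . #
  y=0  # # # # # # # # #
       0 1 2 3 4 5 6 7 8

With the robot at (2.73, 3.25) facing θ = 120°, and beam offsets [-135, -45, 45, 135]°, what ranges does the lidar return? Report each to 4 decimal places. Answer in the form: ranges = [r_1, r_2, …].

beam 1: φ=-135°, α=345°
  cosα=0.9659 sinα=-0.2588 | (2,3) | tMaxX 0.2795 tMaxY 0.9659 | tΔX 1.0353 tΔY 3.8637
    t=0.2795 [x] (3,3)
    t=0.9659 [y] (3,2)
    t=1.3148 [x] (4,2) — stop
  → r_1 = 1.3148
beam 2: φ=-45°, α=75°
  cosα=0.2588 sinα=0.9659 | (2,3) | tMaxX 1.0432 tMaxY 0.7765 | tΔX 3.8637 tΔY 1.0353
    t=0.7765 [y] (2,4)
    t=1.0432 [x] (3,4) — stop
  → r_2 = 1.0432
beam 3: φ=45°, α=165°
  cosα=-0.9659 sinα=0.2588 | (2,3) | tMaxX 0.7558 tMaxY 2.8978 | tΔX 1.0353 tΔY 3.8637
    t=0.7558 [x] (1,3) — stop
  → r_3 = 0.7558
beam 4: φ=135°, α=255°
  cosα=-0.2588 sinα=-0.9659 | (2,3) | tMaxX 2.8205 tMaxY 0.2588 | tΔX 3.8637 tΔY 1.0353
    t=0.2588 [y] (2,2)
    t=1.2941 [y] (2,1)
    t=2.3294 [y] (2,0) — stop
  → r_4 = 2.3294

ranges = [1.3148, 1.0432, 0.7558, 2.3294]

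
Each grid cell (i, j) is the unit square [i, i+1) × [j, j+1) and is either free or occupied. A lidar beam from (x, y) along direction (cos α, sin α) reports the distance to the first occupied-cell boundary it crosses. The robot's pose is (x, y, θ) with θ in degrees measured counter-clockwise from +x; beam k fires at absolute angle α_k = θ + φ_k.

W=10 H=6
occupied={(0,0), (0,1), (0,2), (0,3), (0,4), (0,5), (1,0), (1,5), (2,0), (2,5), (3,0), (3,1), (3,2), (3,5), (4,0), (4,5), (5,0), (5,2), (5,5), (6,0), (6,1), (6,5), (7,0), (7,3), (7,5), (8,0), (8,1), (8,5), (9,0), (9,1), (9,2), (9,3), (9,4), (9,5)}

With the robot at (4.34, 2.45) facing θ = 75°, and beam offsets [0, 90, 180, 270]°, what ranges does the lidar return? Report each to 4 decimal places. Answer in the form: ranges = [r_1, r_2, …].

ranges = [2.6400, 0.3520, 1.3137, 0.6833]

beam 1: φ=0°, α=75°
  cosα=0.2588 sinα=0.9659 | (4,2) | tMaxX 2.5500 tMaxY 0.5694 | tΔX 3.8637 tΔY 1.0353
    t=0.5694 [y] (4,3)
    t=1.6047 [y] (4,4)
    t=2.5500 [x] (5,4)
    t=2.6400 [y] (5,5) — stop
  → r_1 = 2.6400
beam 2: φ=90°, α=165°
  cosα=-0.9659 sinα=0.2588 | (4,2) | tMaxX 0.3520 tMaxY 2.1250 | tΔX 1.0353 tΔY 3.8637
    t=0.3520 [x] (3,2) — stop
  → r_2 = 0.3520
beam 3: φ=180°, α=255°
  cosα=-0.2588 sinα=-0.9659 | (4,2) | tMaxX 1.3137 tMaxY 0.4659 | tΔX 3.8637 tΔY 1.0353
    t=0.4659 [y] (4,1)
    t=1.3137 [x] (3,1) — stop
  → r_3 = 1.3137
beam 4: φ=270°, α=345°
  cosα=0.9659 sinα=-0.2588 | (4,2) | tMaxX 0.6833 tMaxY 1.7387 | tΔX 1.0353 tΔY 3.8637
    t=0.6833 [x] (5,2) — stop
  → r_4 = 0.6833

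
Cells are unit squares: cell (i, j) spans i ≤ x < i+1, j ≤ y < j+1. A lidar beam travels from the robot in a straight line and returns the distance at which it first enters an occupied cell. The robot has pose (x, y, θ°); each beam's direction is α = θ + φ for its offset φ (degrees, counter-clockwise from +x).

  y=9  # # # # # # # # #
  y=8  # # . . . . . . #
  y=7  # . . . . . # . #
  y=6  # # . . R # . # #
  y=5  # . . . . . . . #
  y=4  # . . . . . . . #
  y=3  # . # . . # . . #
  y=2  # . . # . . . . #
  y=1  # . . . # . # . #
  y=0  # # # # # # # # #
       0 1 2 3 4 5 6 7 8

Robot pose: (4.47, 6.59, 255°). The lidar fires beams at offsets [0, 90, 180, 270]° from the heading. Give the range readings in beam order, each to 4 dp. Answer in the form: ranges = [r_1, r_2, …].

ranges = [3.7166, 0.5487, 2.4950, 3.5924]

beam 1: φ=0°, α=255°
  cosα=-0.2588 sinα=-0.9659 | (4,6) | tMaxX 1.8159 tMaxY 0.6108 | tΔX 3.8637 tΔY 1.0353
    t=0.6108 [y] (4,5)
    t=1.6461 [y] (4,4)
    t=1.8159 [x] (3,4)
    t=2.6814 [y] (3,3)
    t=3.7166 [y] (3,2) — stop
  → r_1 = 3.7166
beam 2: φ=90°, α=345°
  cosα=0.9659 sinα=-0.2588 | (4,6) | tMaxX 0.5487 tMaxY 2.2796 | tΔX 1.0353 tΔY 3.8637
    t=0.5487 [x] (5,6) — stop
  → r_2 = 0.5487
beam 3: φ=180°, α=75°
  cosα=0.2588 sinα=0.9659 | (4,6) | tMaxX 2.0478 tMaxY 0.4245 | tΔX 3.8637 tΔY 1.0353
    t=0.4245 [y] (4,7)
    t=1.4597 [y] (4,8)
    t=2.0478 [x] (5,8)
    t=2.4950 [y] (5,9) — stop
  → r_3 = 2.4950
beam 4: φ=270°, α=165°
  cosα=-0.9659 sinα=0.2588 | (4,6) | tMaxX 0.4866 tMaxY 1.5841 | tΔX 1.0353 tΔY 3.8637
    t=0.4866 [x] (3,6)
    t=1.5219 [x] (2,6)
    t=1.5841 [y] (2,7)
    t=2.5571 [x] (1,7)
    t=3.5924 [x] (0,7) — stop
  → r_4 = 3.5924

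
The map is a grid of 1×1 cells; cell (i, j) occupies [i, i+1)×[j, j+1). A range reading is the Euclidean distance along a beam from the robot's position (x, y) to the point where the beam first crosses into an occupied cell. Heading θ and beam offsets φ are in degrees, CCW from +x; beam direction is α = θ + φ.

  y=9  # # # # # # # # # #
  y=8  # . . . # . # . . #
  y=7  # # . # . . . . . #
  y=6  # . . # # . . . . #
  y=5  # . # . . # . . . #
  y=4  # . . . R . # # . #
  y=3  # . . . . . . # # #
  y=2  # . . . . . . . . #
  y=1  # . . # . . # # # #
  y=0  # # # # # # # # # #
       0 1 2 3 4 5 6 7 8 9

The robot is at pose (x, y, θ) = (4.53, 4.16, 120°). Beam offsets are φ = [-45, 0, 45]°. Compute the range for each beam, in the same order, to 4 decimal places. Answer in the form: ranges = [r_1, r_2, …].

ranges = [1.8159, 2.1246, 3.6545]

beam 1: φ=-45°, α=75°
  dir = (cos 75°, sin 75°) = (0.2588, 0.9659); from cell (4,4)
  next x-line at t=1.8159, next y-line at t=0.8696; Δt_x=3.8637, Δt_y=1.0353
    y: enter (4,5) at t=0.8696
    x: enter (5,5) at t=1.8159 ← occupied
  → r_1 = 1.8159
beam 2: φ=0°, α=120°
  dir = (cos 120°, sin 120°) = (-0.5000, 0.8660); from cell (4,4)
  next x-line at t=1.0600, next y-line at t=0.9699; Δt_x=2.0000, Δt_y=1.1547
    y: enter (4,5) at t=0.9699
    x: enter (3,5) at t=1.0600
    y: enter (3,6) at t=2.1246 ← occupied
  → r_2 = 2.1246
beam 3: φ=45°, α=165°
  dir = (cos 165°, sin 165°) = (-0.9659, 0.2588); from cell (4,4)
  next x-line at t=0.5487, next y-line at t=3.2455; Δt_x=1.0353, Δt_y=3.8637
    x: enter (3,4) at t=0.5487
    x: enter (2,4) at t=1.5840
    x: enter (1,4) at t=2.6192
    y: enter (1,5) at t=3.2455
    x: enter (0,5) at t=3.6545 ← occupied
  → r_3 = 3.6545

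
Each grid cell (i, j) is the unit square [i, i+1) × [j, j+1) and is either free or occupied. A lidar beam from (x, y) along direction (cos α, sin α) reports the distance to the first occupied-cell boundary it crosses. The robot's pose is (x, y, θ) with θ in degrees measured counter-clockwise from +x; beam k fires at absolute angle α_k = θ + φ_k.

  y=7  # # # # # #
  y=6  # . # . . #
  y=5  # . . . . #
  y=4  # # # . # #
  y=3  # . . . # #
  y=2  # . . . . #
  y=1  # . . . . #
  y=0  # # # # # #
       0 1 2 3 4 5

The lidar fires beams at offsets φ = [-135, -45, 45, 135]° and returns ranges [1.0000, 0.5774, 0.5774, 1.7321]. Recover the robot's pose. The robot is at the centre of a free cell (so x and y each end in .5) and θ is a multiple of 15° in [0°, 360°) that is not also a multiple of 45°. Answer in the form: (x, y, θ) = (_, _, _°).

The pose lattice has 19·16 = 304 candidates. Test each by forward raycasting.
  (4.5, 5.5, 255°): beam 1 = 1.7321 ≠ 1.0000 ✗
  (3.5, 4.5, 60°): beam 1 = 3.6235 ≠ 1.0000 ✗
  (4.5, 6.5, 255°): beam 1 = 0.5774 ≠ 1.0000 ✗
  (2.5, 3.5, 240°): beam 1 = 0.5176 ≠ 1.0000 ✗
  …
  (3.5, 6.5, 165°): r_1=1.0000, r_2=0.5774, r_3=0.5774, r_4=1.7321 — all match ✓
Only this pose fits every beam.

(x, y, θ) = (3.5, 6.5, 165°)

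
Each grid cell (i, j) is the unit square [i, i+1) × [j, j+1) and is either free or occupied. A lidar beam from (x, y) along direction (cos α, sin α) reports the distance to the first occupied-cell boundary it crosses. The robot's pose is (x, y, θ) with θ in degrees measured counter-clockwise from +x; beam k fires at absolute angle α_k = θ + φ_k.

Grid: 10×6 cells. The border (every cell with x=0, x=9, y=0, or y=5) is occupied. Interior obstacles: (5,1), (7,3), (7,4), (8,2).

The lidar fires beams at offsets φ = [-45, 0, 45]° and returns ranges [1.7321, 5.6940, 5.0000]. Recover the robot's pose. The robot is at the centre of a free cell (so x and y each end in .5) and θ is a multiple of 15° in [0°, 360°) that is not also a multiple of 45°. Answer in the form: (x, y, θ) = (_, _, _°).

(x, y, θ) = (6.5, 3.5, 165°)

The pose lattice has 28·16 = 448 candidates. Test each by forward raycasting.
  (7.5, 1.5, 285°): beam 1 = 0.5774 ≠ 1.7321 ✗
  (6.5, 4.5, 195°): beam 1 = 1.0000 ≠ 1.7321 ✗
  (5.5, 4.5, 120°): beam 1 = 0.5176 ≠ 1.7321 ✗
  …
  (6.5, 3.5, 165°): r_1=1.7321, r_2=5.6940, r_3=5.0000 — all match ✓
No second candidate reproduces the full scan.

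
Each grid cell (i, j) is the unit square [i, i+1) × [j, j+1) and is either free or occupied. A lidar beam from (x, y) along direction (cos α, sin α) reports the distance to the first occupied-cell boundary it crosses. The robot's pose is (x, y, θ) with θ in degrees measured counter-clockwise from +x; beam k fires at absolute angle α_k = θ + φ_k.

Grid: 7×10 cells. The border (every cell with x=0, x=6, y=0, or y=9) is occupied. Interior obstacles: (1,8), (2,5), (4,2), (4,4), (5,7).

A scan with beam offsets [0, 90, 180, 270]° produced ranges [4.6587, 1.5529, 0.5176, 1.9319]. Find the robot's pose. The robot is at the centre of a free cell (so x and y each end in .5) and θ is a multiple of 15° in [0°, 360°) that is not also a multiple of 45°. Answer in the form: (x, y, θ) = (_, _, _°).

(x, y, θ) = (1.5, 6.5, 345°)

Enumerate (i+0.5, j+0.5, θ) over the 35 free cells and 16 admissible headings. For each, cast all 4 beams and compare to the given ranges.
  (3.5, 4.5, 105°): beam 2 = 2.5882 ≠ 1.5529 ✗
  (3.5, 8.5, 195°): beam 1 = 1.5529 ≠ 4.6587 ✗
  (1.5, 2.5, 345°): beam 2 = 2.5882 ≠ 1.5529 ✗
  …
  (1.5, 6.5, 345°): r_1=4.6587, r_2=1.5529, r_3=0.5176, r_4=1.9319 — all match ✓
No second candidate reproduces the full scan.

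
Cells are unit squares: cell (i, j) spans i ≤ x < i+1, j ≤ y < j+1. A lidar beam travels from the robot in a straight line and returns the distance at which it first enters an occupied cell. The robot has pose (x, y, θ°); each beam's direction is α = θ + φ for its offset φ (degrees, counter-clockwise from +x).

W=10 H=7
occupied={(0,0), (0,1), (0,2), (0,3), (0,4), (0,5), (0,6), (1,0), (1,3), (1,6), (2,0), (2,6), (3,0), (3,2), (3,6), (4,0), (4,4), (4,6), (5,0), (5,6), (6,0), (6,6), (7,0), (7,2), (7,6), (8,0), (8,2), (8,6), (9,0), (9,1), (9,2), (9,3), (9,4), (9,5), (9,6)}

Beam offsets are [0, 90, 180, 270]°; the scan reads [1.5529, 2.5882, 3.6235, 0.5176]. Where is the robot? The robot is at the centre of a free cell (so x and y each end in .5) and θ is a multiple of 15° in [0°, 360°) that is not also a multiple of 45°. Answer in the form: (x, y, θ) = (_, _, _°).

(x, y, θ) = (7.5, 3.5, 15°)

The pose lattice has 35·16 = 560 candidates. Test each by forward raycasting.
  (2.5, 4.5, 120°): beam 1 = 1.7321 ≠ 1.5529 ✗
  (4.5, 1.5, 285°): beam 1 = 0.5176 ≠ 1.5529 ✗
  (4.5, 1.5, 300°): beam 1 = 0.5774 ≠ 1.5529 ✗
  …
  (7.5, 3.5, 15°): r_1=1.5529, r_2=2.5882, r_3=3.6235, r_4=0.5176 — all match ✓
Unique over the lattice → pose = (7.5, 3.5, 15°).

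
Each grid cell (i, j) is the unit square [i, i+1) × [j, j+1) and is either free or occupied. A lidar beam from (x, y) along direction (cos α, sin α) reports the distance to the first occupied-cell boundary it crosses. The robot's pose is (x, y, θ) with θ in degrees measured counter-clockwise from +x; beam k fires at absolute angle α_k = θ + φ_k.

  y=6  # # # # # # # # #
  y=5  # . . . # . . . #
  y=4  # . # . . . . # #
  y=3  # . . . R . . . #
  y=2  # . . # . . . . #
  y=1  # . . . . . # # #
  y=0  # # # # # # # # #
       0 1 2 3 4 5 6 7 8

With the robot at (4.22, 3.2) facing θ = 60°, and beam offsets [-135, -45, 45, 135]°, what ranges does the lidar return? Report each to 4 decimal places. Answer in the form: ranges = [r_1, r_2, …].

beam 1: φ=-135°, α=285°
  cosα=0.2588 sinα=-0.9659 | (4,3) | tMaxX 3.0137 tMaxY 0.2071 | tΔX 3.8637 tΔY 1.0353
    t=0.2071 [y] (4,2)
    t=1.2423 [y] (4,1)
    t=2.2776 [y] (4,0) — stop
  → r_1 = 2.2776
beam 2: φ=-45°, α=15°
  cosα=0.9659 sinα=0.2588 | (4,3) | tMaxX 0.8075 tMaxY 3.0910 | tΔX 1.0353 tΔY 3.8637
    t=0.8075 [x] (5,3)
    t=1.8428 [x] (6,3)
    t=2.8781 [x] (7,3)
    t=3.0910 [y] (7,4) — stop
  → r_2 = 3.0910
beam 3: φ=45°, α=105°
  cosα=-0.2588 sinα=0.9659 | (4,3) | tMaxX 0.8500 tMaxY 0.8282 | tΔX 3.8637 tΔY 1.0353
    t=0.8282 [y] (4,4)
    t=0.8500 [x] (3,4)
    t=1.8635 [y] (3,5)
    t=2.8988 [y] (3,6) — stop
  → r_3 = 2.8988
beam 4: φ=135°, α=195°
  cosα=-0.9659 sinα=-0.2588 | (4,3) | tMaxX 0.2278 tMaxY 0.7727 | tΔX 1.0353 tΔY 3.8637
    t=0.2278 [x] (3,3)
    t=0.7727 [y] (3,2) — stop
  → r_4 = 0.7727

ranges = [2.2776, 3.0910, 2.8988, 0.7727]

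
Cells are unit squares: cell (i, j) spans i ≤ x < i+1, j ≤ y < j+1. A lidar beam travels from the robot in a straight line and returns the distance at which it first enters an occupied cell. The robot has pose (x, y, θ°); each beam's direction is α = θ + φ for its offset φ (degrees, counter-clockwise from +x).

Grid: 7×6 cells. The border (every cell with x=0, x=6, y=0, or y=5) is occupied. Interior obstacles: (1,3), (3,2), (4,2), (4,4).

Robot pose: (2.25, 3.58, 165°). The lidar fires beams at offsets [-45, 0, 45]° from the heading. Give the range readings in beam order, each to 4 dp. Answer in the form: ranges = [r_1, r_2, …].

beam 1: φ=-45°, α=120°
  dir = (cos 120°, sin 120°) = (-0.5000, 0.8660); from cell (2,3)
  next x-line at t=0.5000, next y-line at t=0.4850; Δt_x=2.0000, Δt_y=1.1547
    y: enter (2,4) at t=0.4850
    x: enter (1,4) at t=0.5000
    y: enter (1,5) at t=1.6397 ← occupied
  → r_1 = 1.6397
beam 2: φ=0°, α=165°
  dir = (cos 165°, sin 165°) = (-0.9659, 0.2588); from cell (2,3)
  next x-line at t=0.2588, next y-line at t=1.6228; Δt_x=1.0353, Δt_y=3.8637
    x: enter (1,3) at t=0.2588 ← occupied
  → r_2 = 0.2588
beam 3: φ=45°, α=210°
  dir = (cos 210°, sin 210°) = (-0.8660, -0.5000); from cell (2,3)
  next x-line at t=0.2887, next y-line at t=1.1600; Δt_x=1.1547, Δt_y=2.0000
    x: enter (1,3) at t=0.2887 ← occupied
  → r_3 = 0.2887

ranges = [1.6397, 0.2588, 0.2887]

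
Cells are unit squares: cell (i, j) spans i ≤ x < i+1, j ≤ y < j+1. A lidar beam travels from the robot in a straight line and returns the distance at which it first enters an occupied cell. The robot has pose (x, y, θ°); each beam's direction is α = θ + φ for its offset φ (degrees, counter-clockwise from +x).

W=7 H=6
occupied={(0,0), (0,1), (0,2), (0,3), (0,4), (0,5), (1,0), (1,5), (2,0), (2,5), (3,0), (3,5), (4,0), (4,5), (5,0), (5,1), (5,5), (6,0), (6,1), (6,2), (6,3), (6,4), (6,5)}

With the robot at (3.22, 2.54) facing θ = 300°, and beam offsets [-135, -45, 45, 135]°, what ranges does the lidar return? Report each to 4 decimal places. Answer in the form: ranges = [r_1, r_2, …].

beam 1: φ=-135°, α=165°
  d=(-0.9659,0.2588)  start (3,2)  tX=0.2278 tY=1.7773  stride 1/|dx|=1.0353 1/|dy|=3.8637
    cross x-line → (2,2), t=0.2278
    cross x-line → (1,2), t=1.2630
    cross y-line → (1,3), t=1.7773
    cross x-line → (0,3), t=2.2983 (wall)
  → r_1 = 2.2983
beam 2: φ=-45°, α=255°
  d=(-0.2588,-0.9659)  start (3,2)  tX=0.8500 tY=0.5590  stride 1/|dx|=3.8637 1/|dy|=1.0353
    cross y-line → (3,1), t=0.5590
    cross x-line → (2,1), t=0.8500
    cross y-line → (2,0), t=1.5943 (wall)
  → r_2 = 1.5943
beam 3: φ=45°, α=345°
  d=(0.9659,-0.2588)  start (3,2)  tX=0.8075 tY=2.0864  stride 1/|dx|=1.0353 1/|dy|=3.8637
    cross x-line → (4,2), t=0.8075
    cross x-line → (5,2), t=1.8428
    cross y-line → (5,1), t=2.0864 (wall)
  → r_3 = 2.0864
beam 4: φ=135°, α=75°
  d=(0.2588,0.9659)  start (3,2)  tX=3.0137 tY=0.4762  stride 1/|dx|=3.8637 1/|dy|=1.0353
    cross y-line → (3,3), t=0.4762
    cross y-line → (3,4), t=1.5115
    cross y-line → (3,5), t=2.5468 (wall)
  → r_4 = 2.5468

ranges = [2.2983, 1.5943, 2.0864, 2.5468]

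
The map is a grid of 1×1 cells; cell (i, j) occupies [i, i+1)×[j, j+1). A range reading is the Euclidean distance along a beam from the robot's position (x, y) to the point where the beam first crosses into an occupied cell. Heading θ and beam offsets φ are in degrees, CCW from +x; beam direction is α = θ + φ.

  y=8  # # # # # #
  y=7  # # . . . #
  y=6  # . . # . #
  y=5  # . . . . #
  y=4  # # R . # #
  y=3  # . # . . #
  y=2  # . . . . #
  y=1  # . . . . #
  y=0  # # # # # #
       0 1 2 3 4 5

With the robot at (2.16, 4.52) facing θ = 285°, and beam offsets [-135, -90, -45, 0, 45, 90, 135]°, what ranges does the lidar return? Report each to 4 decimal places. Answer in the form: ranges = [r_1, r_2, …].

ranges = [0.1848, 0.1656, 0.3200, 0.5383, 3.2793, 2.9402, 1.7090]

beam 1: φ=-135°, α=150°
  direction (-0.8660, 0.5000); cell (2,4); t to first gridline: x 0.1848, y 0.9600 (then +1.1547 / +2.0000)
    (1,4) via x @ 0.1848  # hit
  → r_1 = 0.1848
beam 2: φ=-90°, α=195°
  direction (-0.9659, -0.2588); cell (2,4); t to first gridline: x 0.1656, y 2.0091 (then +1.0353 / +3.8637)
    (1,4) via x @ 0.1656  # hit
  → r_2 = 0.1656
beam 3: φ=-45°, α=240°
  direction (-0.5000, -0.8660); cell (2,4); t to first gridline: x 0.3200, y 0.6004 (then +2.0000 / +1.1547)
    (1,4) via x @ 0.3200  # hit
  → r_3 = 0.3200
beam 4: φ=0°, α=285°
  direction (0.2588, -0.9659); cell (2,4); t to first gridline: x 3.2455, y 0.5383 (then +3.8637 / +1.0353)
    (2,3) via y @ 0.5383  # hit
  → r_4 = 0.5383
beam 5: φ=45°, α=330°
  direction (0.8660, -0.5000); cell (2,4); t to first gridline: x 0.9699, y 1.0400 (then +1.1547 / +2.0000)
    (3,4) via x @ 0.9699
    (3,3) via y @ 1.0400
    (4,3) via x @ 2.1246
    (4,2) via y @ 3.0400
    (5,2) via x @ 3.2793  # hit
  → r_5 = 3.2793
beam 6: φ=90°, α=15°
  direction (0.9659, 0.2588); cell (2,4); t to first gridline: x 0.8696, y 1.8546 (then +1.0353 / +3.8637)
    (3,4) via x @ 0.8696
    (3,5) via y @ 1.8546
    (4,5) via x @ 1.9049
    (5,5) via x @ 2.9402  # hit
  → r_6 = 2.9402
beam 7: φ=135°, α=60°
  direction (0.5000, 0.8660); cell (2,4); t to first gridline: x 1.6800, y 0.5543 (then +2.0000 / +1.1547)
    (2,5) via y @ 0.5543
    (3,5) via x @ 1.6800
    (3,6) via y @ 1.7090  # hit
  → r_7 = 1.7090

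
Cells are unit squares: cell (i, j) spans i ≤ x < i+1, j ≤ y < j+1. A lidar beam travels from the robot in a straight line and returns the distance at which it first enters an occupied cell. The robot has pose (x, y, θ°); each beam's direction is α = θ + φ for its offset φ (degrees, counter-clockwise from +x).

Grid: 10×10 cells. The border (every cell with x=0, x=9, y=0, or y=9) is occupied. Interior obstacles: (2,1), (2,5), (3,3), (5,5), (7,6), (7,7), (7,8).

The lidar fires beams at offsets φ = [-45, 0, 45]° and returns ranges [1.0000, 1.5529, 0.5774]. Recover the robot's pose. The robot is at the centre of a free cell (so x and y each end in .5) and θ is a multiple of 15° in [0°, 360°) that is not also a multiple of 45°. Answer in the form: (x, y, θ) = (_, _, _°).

(x, y, θ) = (8.5, 7.5, 105°)

Enumerate (i+0.5, j+0.5, θ) over the 57 free cells and 16 admissible headings. For each, cast all 3 beams and compare to the given ranges.
  (2.5, 3.5, 195°): beam 1 = 1.7321 ≠ 1.0000 ✗
  (5.5, 1.5, 165°): beam 1 = 5.0000 ≠ 1.0000 ✗
  (6.5, 1.5, 15°): beam 2 = 2.5882 ≠ 1.5529 ✗
  …
  (8.5, 7.5, 105°): r_1=1.0000, r_2=1.5529, r_3=0.5774 — all match ✓
No second candidate reproduces the full scan.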